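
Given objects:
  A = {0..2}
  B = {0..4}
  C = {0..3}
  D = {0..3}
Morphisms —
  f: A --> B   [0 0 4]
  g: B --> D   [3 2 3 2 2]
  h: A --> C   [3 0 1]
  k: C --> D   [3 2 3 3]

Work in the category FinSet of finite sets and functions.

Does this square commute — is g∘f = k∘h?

Answer: COMMUTES

Work:
1) trace f;g:
  0 f-->0 g-->3
  1 f-->0 g-->3
  2 f-->4 g-->2
  result₁ = [3 3 2]
2) trace h;k:
  0 h-->3 k-->3
  1 h-->0 k-->3
  2 h-->1 k-->2
  result₂ = [3 3 2]
Equal? YES — commutes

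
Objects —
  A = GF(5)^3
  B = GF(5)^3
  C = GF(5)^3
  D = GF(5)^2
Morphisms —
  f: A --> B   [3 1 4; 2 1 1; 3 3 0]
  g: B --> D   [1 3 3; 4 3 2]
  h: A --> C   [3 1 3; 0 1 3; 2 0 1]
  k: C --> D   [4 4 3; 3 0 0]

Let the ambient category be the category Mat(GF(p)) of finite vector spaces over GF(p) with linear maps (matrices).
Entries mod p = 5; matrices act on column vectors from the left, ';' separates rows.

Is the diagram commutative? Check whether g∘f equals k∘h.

Answer: COMMUTES

Work:
1) trace f;g:
  e0=(1,0,0) f-->(3,2,3) g-->(3,4)
  e1=(0,1,0) f-->(1,1,3) g-->(3,3)
  e2=(0,0,1) f-->(4,1,0) g-->(2,4)
  result₁ = [3 3 2; 4 3 4]
2) trace h;k:
  e0=(1,0,0) h-->(3,0,2) k-->(3,4)
  e1=(0,1,0) h-->(1,1,0) k-->(3,3)
  e2=(0,0,1) h-->(3,3,1) k-->(2,4)
  result₂ = [3 3 2; 4 3 4]
Equal? YES — commutes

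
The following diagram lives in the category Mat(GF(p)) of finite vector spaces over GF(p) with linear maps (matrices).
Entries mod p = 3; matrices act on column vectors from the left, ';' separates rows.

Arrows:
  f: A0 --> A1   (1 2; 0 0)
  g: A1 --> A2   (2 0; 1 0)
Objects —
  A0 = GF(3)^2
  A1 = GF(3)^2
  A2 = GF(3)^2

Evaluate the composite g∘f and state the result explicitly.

  e0=[1,0] f-->[1,0] g-->[2,1]
  e1=[0,1] f-->[2,0] g-->[1,2]
result: (2 1; 1 2)

Answer: (2 1; 1 2)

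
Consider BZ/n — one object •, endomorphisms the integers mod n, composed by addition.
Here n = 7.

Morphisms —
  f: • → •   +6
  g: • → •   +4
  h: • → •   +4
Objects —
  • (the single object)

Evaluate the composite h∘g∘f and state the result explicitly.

Answer: +0

Derivation:
  0 +6≡6 +4≡3 +4≡0  (mod 7)
result: +0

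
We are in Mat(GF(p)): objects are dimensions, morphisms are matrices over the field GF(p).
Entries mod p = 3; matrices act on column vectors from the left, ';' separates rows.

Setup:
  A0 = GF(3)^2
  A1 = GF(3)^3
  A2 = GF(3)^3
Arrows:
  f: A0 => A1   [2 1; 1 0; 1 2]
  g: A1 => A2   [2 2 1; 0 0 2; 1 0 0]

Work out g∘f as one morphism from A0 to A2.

Answer: [1 1; 2 1; 2 1]

Work:
  e0=(1,0) f=>(2,1,1) g=>(1,2,2)
  e1=(0,1) f=>(1,0,2) g=>(1,1,1)
⟦path⟧: [1 1; 2 1; 2 1]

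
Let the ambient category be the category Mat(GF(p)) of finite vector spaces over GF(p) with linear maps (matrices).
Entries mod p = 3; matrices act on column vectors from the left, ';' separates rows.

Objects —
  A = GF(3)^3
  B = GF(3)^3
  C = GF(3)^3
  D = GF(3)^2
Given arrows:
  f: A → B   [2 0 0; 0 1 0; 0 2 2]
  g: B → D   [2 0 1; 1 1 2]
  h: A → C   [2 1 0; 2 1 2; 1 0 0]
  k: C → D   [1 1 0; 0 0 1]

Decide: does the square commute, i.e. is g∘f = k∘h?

Answer: DOES NOT COMMUTE

Trace:
1) trace f;g:
  e0=[1,0,0] f→[2,0,0] g→[1,2]
  e1=[0,1,0] f→[0,1,2] g→[2,2]
  e2=[0,0,1] f→[0,0,2] g→[2,1]
  ⟦path⟧₁ = [1 2 2; 2 2 1]
2) trace h;k:
  e0=[1,0,0] h→[2,2,1] k→[1,1]
  e1=[0,1,0] h→[1,1,0] k→[2,0]
  e2=[0,0,1] h→[0,2,0] k→[2,0]
  ⟦path⟧₂ = [1 2 2; 1 0 0]
Equal? NO — does not commute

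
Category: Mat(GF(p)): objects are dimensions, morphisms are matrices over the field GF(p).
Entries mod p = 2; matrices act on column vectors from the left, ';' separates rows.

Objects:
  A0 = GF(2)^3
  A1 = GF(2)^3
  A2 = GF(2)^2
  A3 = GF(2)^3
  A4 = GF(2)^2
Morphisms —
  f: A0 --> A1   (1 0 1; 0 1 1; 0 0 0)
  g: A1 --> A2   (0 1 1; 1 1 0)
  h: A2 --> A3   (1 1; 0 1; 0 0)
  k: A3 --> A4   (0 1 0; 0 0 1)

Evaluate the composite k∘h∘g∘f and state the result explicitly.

  e0=(1,0,0) f-->(1,0,0) g-->(0,1) h-->(1,1,0) k-->(1,0)
  e1=(0,1,0) f-->(0,1,0) g-->(1,1) h-->(0,1,0) k-->(1,0)
  e2=(0,0,1) f-->(1,1,0) g-->(1,0) h-->(1,0,0) k-->(0,0)
⟦path⟧: (1 1 0; 0 0 0)

Answer: (1 1 0; 0 0 0)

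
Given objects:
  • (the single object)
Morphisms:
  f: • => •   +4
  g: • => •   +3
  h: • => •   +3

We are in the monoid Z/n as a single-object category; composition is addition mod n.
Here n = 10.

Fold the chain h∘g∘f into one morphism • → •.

Answer: +0

Trace:
  0 +4≡4 +3≡7 +3≡0  (mod 10)
composite: +0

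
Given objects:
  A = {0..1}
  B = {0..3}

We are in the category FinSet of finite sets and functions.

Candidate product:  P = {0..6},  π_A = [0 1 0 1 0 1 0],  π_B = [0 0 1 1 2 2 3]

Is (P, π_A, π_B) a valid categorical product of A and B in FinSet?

Answer: NOT A VALID PRODUCT — |P|=7 ≠ |A|·|B|=8

Derivation:
|A|·|B| = 2·4 = 8;  |P| = 7
  → cardinalities differ; no bijection possible.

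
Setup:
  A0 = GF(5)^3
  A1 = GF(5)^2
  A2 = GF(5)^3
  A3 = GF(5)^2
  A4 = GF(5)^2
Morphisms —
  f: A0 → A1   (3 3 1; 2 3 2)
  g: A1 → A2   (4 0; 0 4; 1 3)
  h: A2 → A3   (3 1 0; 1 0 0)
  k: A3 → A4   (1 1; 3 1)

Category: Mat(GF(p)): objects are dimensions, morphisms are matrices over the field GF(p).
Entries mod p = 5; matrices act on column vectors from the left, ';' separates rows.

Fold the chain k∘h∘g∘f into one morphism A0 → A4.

Answer: (1 0 4; 4 1 4)

Trace:
  e0=⟨1,0,0⟩ f→⟨3,2⟩ g→⟨2,3,4⟩ h→⟨4,2⟩ k→⟨1,4⟩
  e1=⟨0,1,0⟩ f→⟨3,3⟩ g→⟨2,2,2⟩ h→⟨3,2⟩ k→⟨0,1⟩
  e2=⟨0,0,1⟩ f→⟨1,2⟩ g→⟨4,3,2⟩ h→⟨0,4⟩ k→⟨4,4⟩
result: (1 0 4; 4 1 4)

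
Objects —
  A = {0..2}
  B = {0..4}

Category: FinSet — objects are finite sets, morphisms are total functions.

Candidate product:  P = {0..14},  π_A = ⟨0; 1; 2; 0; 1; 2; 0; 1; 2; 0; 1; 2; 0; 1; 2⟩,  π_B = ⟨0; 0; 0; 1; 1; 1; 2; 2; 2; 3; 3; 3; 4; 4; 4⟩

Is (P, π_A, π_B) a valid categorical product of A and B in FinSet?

|A|·|B| = 3·5 = 15;  |P| = 15
Check the pairing map k ↦ (π_A(k), π_B(k)):
  0 ↦ (0,0)
  1 ↦ (1,0)
  2 ↦ (2,0)
  3 ↦ (0,1)
  4 ↦ (1,1)
  5 ↦ (2,1)
  6 ↦ (0,2)
  7 ↦ (1,2)
  8 ↦ (2,2)
  9 ↦ (0,3)
  10 ↦ (1,3)
  11 ↦ (2,3)
  12 ↦ (0,4)
  13 ↦ (1,4)
  14 ↦ (2,4)
distinct pairs in image: 15 / 15 needed
  → bijection onto A×B; projections well-typed.

Answer: VALID PRODUCT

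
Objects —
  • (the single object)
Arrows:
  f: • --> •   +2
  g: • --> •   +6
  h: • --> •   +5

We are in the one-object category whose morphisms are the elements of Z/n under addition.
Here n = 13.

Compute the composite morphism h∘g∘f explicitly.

Answer: +0

Derivation:
  0 +2≡2 +6≡8 +5≡0  (mod 13)
⟦path⟧: +0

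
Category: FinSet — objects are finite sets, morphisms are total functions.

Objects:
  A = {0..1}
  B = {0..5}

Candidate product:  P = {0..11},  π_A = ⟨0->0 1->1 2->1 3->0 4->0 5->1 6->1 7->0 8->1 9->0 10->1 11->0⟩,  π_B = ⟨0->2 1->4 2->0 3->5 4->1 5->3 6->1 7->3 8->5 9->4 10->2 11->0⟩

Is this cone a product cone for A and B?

|A|·|B| = 2·6 = 12;  |P| = 12
Check the pairing map k ↦ (π_A(k), π_B(k)):
  0 -> (0,2)
  1 -> (1,4)
  2 -> (1,0)
  3 -> (0,5)
  4 -> (0,1)
  5 -> (1,3)
  6 -> (1,1)
  7 -> (0,3)
  8 -> (1,5)
  9 -> (0,4)
  10 -> (1,2)
  11 -> (0,0)
distinct pairs in image: 12 / 12 needed
  → bijection onto A×B; projections well-typed.

Answer: VALID PRODUCT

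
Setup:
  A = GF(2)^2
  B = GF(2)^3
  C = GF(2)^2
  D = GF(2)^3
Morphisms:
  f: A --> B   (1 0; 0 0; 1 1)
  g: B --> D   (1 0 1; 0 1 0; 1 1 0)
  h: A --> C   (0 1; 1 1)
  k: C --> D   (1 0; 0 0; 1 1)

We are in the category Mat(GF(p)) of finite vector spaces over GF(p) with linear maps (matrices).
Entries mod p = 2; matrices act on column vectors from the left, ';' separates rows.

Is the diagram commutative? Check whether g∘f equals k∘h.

Answer: COMMUTES

Work:
1) trace f;g:
  e0=⟨1,0⟩ f-->⟨1,0,1⟩ g-->⟨0,0,1⟩
  e1=⟨0,1⟩ f-->⟨0,0,1⟩ g-->⟨1,0,0⟩
  ⟦path⟧₁ = (0 1; 0 0; 1 0)
2) trace h;k:
  e0=⟨1,0⟩ h-->⟨0,1⟩ k-->⟨0,0,1⟩
  e1=⟨0,1⟩ h-->⟨1,1⟩ k-->⟨1,0,0⟩
  ⟦path⟧₂ = (0 1; 0 0; 1 0)
Equal? equal; square commutes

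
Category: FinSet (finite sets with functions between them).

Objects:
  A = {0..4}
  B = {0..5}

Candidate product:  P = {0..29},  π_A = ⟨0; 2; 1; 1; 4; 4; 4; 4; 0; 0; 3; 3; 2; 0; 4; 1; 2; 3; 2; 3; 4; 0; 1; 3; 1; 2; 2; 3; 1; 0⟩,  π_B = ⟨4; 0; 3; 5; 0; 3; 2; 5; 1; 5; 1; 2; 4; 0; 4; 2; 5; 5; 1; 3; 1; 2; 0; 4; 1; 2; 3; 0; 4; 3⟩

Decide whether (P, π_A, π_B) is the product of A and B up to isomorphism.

|A|·|B| = 5·6 = 30;  |P| = 30
Check the pairing map k ↦ (π_A(k), π_B(k)):
  0 ↦ (0,4)
  1 ↦ (2,0)
  2 ↦ (1,3)
  3 ↦ (1,5)
  4 ↦ (4,0)
  5 ↦ (4,3)
  6 ↦ (4,2)
  7 ↦ (4,5)
  8 ↦ (0,1)
  9 ↦ (0,5)
  10 ↦ (3,1)
  11 ↦ (3,2)
  12 ↦ (2,4)
  13 ↦ (0,0)
  14 ↦ (4,4)
  15 ↦ (1,2)
  16 ↦ (2,5)
  17 ↦ (3,5)
  18 ↦ (2,1)
  19 ↦ (3,3)
  20 ↦ (4,1)
  21 ↦ (0,2)
  22 ↦ (1,0)
  23 ↦ (3,4)
  24 ↦ (1,1)
  25 ↦ (2,2)
  26 ↦ (2,3)
  27 ↦ (3,0)
  28 ↦ (1,4)
  29 ↦ (0,3)
distinct pairs in image: 30 / 30 needed
  → bijection onto A×B; projections well-typed.

Answer: VALID PRODUCT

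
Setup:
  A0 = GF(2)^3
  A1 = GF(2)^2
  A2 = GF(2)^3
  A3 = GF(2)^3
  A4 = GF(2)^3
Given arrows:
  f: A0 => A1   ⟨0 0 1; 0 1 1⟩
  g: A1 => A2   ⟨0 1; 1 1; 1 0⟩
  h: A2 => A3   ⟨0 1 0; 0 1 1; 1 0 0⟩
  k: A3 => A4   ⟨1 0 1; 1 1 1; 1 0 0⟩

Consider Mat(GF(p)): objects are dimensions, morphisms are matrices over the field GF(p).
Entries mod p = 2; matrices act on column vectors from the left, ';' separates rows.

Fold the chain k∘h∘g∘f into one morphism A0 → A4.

  e0=[1,0,0] f=>[0,0] g=>[0,0,0] h=>[0,0,0] k=>[0,0,0]
  e1=[0,1,0] f=>[0,1] g=>[1,1,0] h=>[1,1,1] k=>[0,1,1]
  e2=[0,0,1] f=>[1,1] g=>[1,0,1] h=>[0,1,1] k=>[1,0,0]
⟦path⟧: ⟨0 0 1; 0 1 0; 0 1 0⟩

Answer: ⟨0 0 1; 0 1 0; 0 1 0⟩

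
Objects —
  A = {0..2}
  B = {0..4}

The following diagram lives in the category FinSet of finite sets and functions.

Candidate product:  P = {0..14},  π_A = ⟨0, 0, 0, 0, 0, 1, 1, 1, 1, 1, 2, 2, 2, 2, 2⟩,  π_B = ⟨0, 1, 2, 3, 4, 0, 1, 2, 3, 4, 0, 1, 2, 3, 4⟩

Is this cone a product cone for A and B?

Answer: VALID PRODUCT

Trace:
|A|·|B| = 3·5 = 15;  |P| = 15
Check the pairing map k ↦ (π_A(k), π_B(k)):
  0 ↦ (0,0)
  1 ↦ (0,1)
  2 ↦ (0,2)
  3 ↦ (0,3)
  4 ↦ (0,4)
  5 ↦ (1,0)
  6 ↦ (1,1)
  7 ↦ (1,2)
  8 ↦ (1,3)
  9 ↦ (1,4)
  10 ↦ (2,0)
  11 ↦ (2,1)
  12 ↦ (2,2)
  13 ↦ (2,3)
  14 ↦ (2,4)
distinct pairs in image: 15 / 15 needed
  → bijection onto A×B; projections well-typed.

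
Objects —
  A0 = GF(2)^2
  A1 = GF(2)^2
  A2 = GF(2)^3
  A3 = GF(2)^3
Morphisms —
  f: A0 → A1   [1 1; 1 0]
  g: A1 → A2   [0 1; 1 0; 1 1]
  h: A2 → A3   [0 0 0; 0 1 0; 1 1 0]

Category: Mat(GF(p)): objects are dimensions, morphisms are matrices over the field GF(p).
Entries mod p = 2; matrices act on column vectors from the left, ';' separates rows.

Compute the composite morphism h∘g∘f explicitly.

Answer: [0 0; 1 1; 0 1]

Trace:
  e0=⟨1,0⟩ f→⟨1,1⟩ g→⟨1,1,0⟩ h→⟨0,1,0⟩
  e1=⟨0,1⟩ f→⟨1,0⟩ g→⟨0,1,1⟩ h→⟨0,1,1⟩
result: [0 0; 1 1; 0 1]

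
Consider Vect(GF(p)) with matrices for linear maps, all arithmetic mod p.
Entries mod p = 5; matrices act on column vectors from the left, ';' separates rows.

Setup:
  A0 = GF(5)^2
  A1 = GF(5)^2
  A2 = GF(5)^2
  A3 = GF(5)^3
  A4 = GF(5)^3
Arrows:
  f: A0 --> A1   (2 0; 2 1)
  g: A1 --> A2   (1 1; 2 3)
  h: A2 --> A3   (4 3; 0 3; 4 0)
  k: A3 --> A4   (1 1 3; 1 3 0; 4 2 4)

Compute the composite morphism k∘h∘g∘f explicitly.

  e0=(1,0) f-->(2,2) g-->(4,0) h-->(1,0,1) k-->(4,1,3)
  e1=(0,1) f-->(0,1) g-->(1,3) h-->(3,4,4) k-->(4,0,1)
⟦path⟧: (4 4; 1 0; 3 1)

Answer: (4 4; 1 0; 3 1)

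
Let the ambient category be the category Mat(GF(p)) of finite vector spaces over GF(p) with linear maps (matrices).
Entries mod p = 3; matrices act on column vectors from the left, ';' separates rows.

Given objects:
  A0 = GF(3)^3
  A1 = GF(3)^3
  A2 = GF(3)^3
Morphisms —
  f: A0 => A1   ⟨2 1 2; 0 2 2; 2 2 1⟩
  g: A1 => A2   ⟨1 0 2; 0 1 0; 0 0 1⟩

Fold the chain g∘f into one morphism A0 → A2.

Answer: ⟨0 2 1; 0 2 2; 2 2 1⟩

Trace:
  e0=(1,0,0) f=>(2,0,2) g=>(0,0,2)
  e1=(0,1,0) f=>(1,2,2) g=>(2,2,2)
  e2=(0,0,1) f=>(2,2,1) g=>(1,2,1)
composite: ⟨0 2 1; 0 2 2; 2 2 1⟩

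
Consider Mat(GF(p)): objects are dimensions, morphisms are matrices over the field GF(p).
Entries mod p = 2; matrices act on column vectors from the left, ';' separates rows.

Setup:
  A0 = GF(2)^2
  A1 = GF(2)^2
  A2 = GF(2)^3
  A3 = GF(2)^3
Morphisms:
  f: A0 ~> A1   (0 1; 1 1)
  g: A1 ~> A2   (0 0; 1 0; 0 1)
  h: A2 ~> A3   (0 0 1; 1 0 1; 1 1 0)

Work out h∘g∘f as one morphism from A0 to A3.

  e0=(1,0) f~>(0,1) g~>(0,0,1) h~>(1,1,0)
  e1=(0,1) f~>(1,1) g~>(0,1,1) h~>(1,1,1)
⟦path⟧: (1 1; 1 1; 0 1)

Answer: (1 1; 1 1; 0 1)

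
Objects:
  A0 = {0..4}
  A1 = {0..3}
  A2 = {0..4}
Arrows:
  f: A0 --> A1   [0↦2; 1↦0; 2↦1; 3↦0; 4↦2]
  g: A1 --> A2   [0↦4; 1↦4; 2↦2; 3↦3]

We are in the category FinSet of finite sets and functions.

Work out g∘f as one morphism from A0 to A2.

  0 f-->2 g-->2
  1 f-->0 g-->4
  2 f-->1 g-->4
  3 f-->0 g-->4
  4 f-->2 g-->2
result: [0↦2; 1↦4; 2↦4; 3↦4; 4↦2]

Answer: [0↦2; 1↦4; 2↦4; 3↦4; 4↦2]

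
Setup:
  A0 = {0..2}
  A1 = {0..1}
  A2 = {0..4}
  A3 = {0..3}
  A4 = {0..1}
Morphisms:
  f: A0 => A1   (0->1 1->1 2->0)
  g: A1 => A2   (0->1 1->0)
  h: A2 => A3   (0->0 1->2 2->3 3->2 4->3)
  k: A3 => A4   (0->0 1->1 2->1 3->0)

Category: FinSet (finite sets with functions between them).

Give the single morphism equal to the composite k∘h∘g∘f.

Answer: (0->0 1->0 2->1)

Work:
  0 f=>1 g=>0 h=>0 k=>0
  1 f=>1 g=>0 h=>0 k=>0
  2 f=>0 g=>1 h=>2 k=>1
⟦path⟧: (0->0 1->0 2->1)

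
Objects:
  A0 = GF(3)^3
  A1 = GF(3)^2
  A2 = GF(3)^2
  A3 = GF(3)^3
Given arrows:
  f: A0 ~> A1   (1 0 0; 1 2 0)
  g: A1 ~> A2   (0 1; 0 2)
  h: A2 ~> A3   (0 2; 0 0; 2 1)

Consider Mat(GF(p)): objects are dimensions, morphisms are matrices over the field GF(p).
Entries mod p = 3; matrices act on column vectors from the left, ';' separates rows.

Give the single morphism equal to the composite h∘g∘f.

Answer: (1 2 0; 0 0 0; 1 2 0)

Trace:
  e0=⟨1,0,0⟩ f~>⟨1,1⟩ g~>⟨1,2⟩ h~>⟨1,0,1⟩
  e1=⟨0,1,0⟩ f~>⟨0,2⟩ g~>⟨2,1⟩ h~>⟨2,0,2⟩
  e2=⟨0,0,1⟩ f~>⟨0,0⟩ g~>⟨0,0⟩ h~>⟨0,0,0⟩
composite: (1 2 0; 0 0 0; 1 2 0)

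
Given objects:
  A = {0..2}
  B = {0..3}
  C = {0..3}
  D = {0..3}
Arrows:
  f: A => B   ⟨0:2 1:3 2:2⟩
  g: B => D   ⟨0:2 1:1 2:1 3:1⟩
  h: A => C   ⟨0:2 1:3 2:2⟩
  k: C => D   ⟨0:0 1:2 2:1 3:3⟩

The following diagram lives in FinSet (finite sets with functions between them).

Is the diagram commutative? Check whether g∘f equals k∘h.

Along f;g (path 1):
  0 f=>2 g=>1
  1 f=>3 g=>1
  2 f=>2 g=>1
  composite₁ = ⟨0:1 1:1 2:1⟩
Along h;k (path 2):
  0 h=>2 k=>1
  1 h=>3 k=>3
  2 h=>2 k=>1
  composite₂ = ⟨0:1 1:3 2:1⟩
Equal? distinct morphisms ✗

Answer: DOES NOT COMMUTE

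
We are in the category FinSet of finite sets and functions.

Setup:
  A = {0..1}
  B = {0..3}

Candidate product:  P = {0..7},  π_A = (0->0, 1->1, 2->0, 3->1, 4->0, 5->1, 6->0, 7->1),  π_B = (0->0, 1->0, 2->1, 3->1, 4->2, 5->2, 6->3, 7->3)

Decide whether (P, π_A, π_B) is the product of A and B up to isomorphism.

Answer: VALID PRODUCT

Trace:
|A|·|B| = 2·4 = 8;  |P| = 8
Check the pairing map k ↦ (π_A(k), π_B(k)):
  0 -> (0,0)
  1 -> (1,0)
  2 -> (0,1)
  3 -> (1,1)
  4 -> (0,2)
  5 -> (1,2)
  6 -> (0,3)
  7 -> (1,3)
distinct pairs in image: 8 / 8 needed
  → bijection onto A×B; projections well-typed.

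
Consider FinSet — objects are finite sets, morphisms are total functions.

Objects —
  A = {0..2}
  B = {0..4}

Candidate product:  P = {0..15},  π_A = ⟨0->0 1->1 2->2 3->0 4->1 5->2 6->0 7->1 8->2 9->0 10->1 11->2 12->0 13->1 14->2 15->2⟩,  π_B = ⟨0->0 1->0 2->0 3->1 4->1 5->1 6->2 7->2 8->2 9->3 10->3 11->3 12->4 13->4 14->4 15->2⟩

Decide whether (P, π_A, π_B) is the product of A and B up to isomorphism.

Answer: NOT A VALID PRODUCT — |P|=16 ≠ |A|·|B|=15

Work:
|A|·|B| = 3·5 = 15;  |P| = 16
  → cardinalities differ; no bijection possible.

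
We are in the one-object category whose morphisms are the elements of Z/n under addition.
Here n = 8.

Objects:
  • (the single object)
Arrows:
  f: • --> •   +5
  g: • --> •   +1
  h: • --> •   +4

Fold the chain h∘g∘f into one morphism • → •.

  0 +5≡5 +1≡6 +4≡2  (mod 8)
⟦path⟧: +2

Answer: +2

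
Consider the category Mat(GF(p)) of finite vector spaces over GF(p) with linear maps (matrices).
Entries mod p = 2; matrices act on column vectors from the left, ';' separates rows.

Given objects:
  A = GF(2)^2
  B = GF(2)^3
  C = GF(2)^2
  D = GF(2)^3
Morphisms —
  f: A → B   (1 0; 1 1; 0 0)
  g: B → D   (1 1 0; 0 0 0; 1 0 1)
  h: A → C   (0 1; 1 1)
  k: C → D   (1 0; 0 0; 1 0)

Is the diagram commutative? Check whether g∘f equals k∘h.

Path 1 = f;g:
  e0=[1,0] f→[1,1,0] g→[0,0,1]
  e1=[0,1] f→[0,1,0] g→[1,0,0]
  result₁ = (0 1; 0 0; 1 0)
Path 2 = h;k:
  e0=[1,0] h→[0,1] k→[0,0,0]
  e1=[0,1] h→[1,1] k→[1,0,1]
  result₂ = (0 1; 0 0; 0 1)
Equal? distinct morphisms ✗

Answer: DOES NOT COMMUTE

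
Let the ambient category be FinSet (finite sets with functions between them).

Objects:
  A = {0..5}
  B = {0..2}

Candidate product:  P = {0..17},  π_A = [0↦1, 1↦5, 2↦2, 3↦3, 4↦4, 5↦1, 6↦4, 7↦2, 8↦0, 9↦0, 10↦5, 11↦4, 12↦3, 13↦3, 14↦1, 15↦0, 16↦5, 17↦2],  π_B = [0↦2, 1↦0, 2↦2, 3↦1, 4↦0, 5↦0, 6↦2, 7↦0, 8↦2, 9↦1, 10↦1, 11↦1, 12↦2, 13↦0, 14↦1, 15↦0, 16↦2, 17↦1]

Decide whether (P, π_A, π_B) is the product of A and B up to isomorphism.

|A|·|B| = 6·3 = 18;  |P| = 18
Check the pairing map k ↦ (π_A(k), π_B(k)):
  0 ↦ (1,2)
  1 ↦ (5,0)
  2 ↦ (2,2)
  3 ↦ (3,1)
  4 ↦ (4,0)
  5 ↦ (1,0)
  6 ↦ (4,2)
  7 ↦ (2,0)
  8 ↦ (0,2)
  9 ↦ (0,1)
  10 ↦ (5,1)
  11 ↦ (4,1)
  12 ↦ (3,2)
  13 ↦ (3,0)
  14 ↦ (1,1)
  15 ↦ (0,0)
  16 ↦ (5,2)
  17 ↦ (2,1)
distinct pairs in image: 18 / 18 needed
  → bijection onto A×B; projections well-typed.

Answer: VALID PRODUCT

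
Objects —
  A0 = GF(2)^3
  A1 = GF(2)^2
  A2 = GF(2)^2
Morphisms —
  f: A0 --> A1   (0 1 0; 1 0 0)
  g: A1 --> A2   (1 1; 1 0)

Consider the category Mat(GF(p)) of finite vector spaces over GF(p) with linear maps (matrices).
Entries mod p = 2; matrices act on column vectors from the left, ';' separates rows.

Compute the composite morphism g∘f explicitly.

  e0=[1,0,0] f-->[0,1] g-->[1,0]
  e1=[0,1,0] f-->[1,0] g-->[1,1]
  e2=[0,0,1] f-->[0,0] g-->[0,0]
⟦path⟧: (1 1 0; 0 1 0)

Answer: (1 1 0; 0 1 0)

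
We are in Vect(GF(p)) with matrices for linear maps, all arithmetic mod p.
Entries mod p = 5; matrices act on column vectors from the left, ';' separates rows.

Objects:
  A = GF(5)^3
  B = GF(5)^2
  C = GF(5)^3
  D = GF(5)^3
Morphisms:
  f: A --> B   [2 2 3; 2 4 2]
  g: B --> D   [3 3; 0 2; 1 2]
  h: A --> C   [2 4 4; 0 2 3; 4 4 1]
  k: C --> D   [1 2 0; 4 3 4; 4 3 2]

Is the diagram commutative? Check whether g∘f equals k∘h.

1) trace f;g:
  e0=(1,0,0) f-->(2,2) g-->(2,4,1)
  e1=(0,1,0) f-->(2,4) g-->(3,3,0)
  e2=(0,0,1) f-->(3,2) g-->(0,4,2)
  result₁ = [2 3 0; 4 3 4; 1 0 2]
2) trace h;k:
  e0=(1,0,0) h-->(2,0,4) k-->(2,4,1)
  e1=(0,1,0) h-->(4,2,4) k-->(3,3,0)
  e2=(0,0,1) h-->(4,3,1) k-->(0,4,2)
  result₂ = [2 3 0; 4 3 4; 1 0 2]
Equal? YES — commutes

Answer: COMMUTES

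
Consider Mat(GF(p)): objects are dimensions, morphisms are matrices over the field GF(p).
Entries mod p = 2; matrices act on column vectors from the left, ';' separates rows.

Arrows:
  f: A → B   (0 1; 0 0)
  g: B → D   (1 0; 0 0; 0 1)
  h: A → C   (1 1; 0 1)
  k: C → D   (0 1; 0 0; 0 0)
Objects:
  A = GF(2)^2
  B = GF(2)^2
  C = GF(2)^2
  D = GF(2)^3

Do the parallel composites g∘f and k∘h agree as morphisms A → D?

Along f;g (path 1):
  e0=[1,0] f→[0,0] g→[0,0,0]
  e1=[0,1] f→[1,0] g→[1,0,0]
  result₁ = (0 1; 0 0; 0 0)
Along h;k (path 2):
  e0=[1,0] h→[1,0] k→[0,0,0]
  e1=[0,1] h→[1,1] k→[1,0,0]
  result₂ = (0 1; 0 0; 0 0)
Equal? equal; square commutes

Answer: COMMUTES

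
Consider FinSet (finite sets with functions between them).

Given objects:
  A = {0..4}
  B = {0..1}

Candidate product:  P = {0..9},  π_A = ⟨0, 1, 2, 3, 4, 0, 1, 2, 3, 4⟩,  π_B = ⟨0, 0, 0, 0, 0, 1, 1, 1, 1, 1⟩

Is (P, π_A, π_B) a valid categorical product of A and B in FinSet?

|A|·|B| = 5·2 = 10;  |P| = 10
Check the pairing map k ↦ (π_A(k), π_B(k)):
  0 -> (0,0)
  1 -> (1,0)
  2 -> (2,0)
  3 -> (3,0)
  4 -> (4,0)
  5 -> (0,1)
  6 -> (1,1)
  7 -> (2,1)
  8 -> (3,1)
  9 -> (4,1)
distinct pairs in image: 10 / 10 needed
  → bijection onto A×B; projections well-typed.

Answer: VALID PRODUCT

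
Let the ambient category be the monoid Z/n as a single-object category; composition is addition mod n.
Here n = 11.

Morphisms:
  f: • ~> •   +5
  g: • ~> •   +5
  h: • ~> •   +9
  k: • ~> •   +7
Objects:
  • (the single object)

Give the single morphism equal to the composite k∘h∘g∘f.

Answer: +4

Trace:
  0 +5≡5 +5≡10 +9≡8 +7≡4  (mod 11)
⟦path⟧: +4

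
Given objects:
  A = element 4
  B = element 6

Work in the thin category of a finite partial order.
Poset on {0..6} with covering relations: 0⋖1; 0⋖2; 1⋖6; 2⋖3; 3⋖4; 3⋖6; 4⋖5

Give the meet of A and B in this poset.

Answer: A∧B = 3

Work:
Common predecessors of 4,6: {0,2,3}
  0 <= 3
  2 <= 3
  3 <= 3
glb = 3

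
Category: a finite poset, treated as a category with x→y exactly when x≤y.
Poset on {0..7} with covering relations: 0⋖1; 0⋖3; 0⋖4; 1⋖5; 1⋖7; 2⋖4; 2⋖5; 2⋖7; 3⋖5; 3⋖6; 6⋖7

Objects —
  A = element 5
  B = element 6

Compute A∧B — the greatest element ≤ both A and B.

Answer: A∧B = 3

Work:
Common predecessors of 5,6: {0,3}
  0 ≤ 3
  3 ≤ 3
glb = 3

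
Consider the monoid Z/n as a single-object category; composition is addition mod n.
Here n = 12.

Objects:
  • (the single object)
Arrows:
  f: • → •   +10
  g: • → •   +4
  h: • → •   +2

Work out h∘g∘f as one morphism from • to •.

Answer: +4

Derivation:
  0 +10≡10 +4≡2 +2≡4  (mod 12)
result: +4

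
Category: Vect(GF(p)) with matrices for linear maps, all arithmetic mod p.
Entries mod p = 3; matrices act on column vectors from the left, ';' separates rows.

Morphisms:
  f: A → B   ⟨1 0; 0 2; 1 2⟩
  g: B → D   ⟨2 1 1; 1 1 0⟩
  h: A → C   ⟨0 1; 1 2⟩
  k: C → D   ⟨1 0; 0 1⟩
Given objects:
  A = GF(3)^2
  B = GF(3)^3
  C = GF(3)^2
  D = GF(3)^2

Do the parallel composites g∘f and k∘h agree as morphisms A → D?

Path 1 = f;g:
  e0=(1,0) f→(1,0,1) g→(0,1)
  e1=(0,1) f→(0,2,2) g→(1,2)
  ⟦path⟧₁ = ⟨0 1; 1 2⟩
Path 2 = h;k:
  e0=(1,0) h→(0,1) k→(0,1)
  e1=(0,1) h→(1,2) k→(1,2)
  ⟦path⟧₂ = ⟨0 1; 1 2⟩
Equal? equal; square commutes

Answer: COMMUTES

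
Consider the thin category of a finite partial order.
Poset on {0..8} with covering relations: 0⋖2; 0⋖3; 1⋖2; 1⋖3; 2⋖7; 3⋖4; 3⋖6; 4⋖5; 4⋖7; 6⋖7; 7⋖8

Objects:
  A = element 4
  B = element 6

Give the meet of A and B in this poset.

Answer: A∧B = 3

Work:
Lower bounds of A=4 and B=6: {0,1,3}
  0 <= 3
  1 <= 3
  3 <= 3
glb = 3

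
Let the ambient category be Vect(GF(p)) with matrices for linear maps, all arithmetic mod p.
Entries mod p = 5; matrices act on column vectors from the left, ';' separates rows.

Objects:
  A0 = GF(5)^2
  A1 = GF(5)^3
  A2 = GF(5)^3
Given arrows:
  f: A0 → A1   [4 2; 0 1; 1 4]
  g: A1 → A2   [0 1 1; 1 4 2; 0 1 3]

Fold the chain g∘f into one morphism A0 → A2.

  e0=(1,0) f→(4,0,1) g→(1,1,3)
  e1=(0,1) f→(2,1,4) g→(0,4,3)
composite: [1 0; 1 4; 3 3]

Answer: [1 0; 1 4; 3 3]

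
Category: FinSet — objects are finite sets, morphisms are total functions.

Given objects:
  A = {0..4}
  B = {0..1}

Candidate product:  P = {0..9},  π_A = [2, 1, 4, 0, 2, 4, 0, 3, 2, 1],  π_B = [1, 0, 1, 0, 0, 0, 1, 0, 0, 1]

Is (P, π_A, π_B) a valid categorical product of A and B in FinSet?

Answer: NOT A VALID PRODUCT — duplicate pair at indices 4,8

Work:
|A|·|B| = 5·2 = 10;  |P| = 10
Check the pairing map k ↦ (π_A(k), π_B(k)):
  0 -> (2,1)
  1 -> (1,0)
  2 -> (4,1)
  3 -> (0,0)
  4 -> (2,0)
  5 -> (4,0)
  6 -> (0,1)
  7 -> (3,0)
  8 -> (2,0)  ✗ repeats pair of k=4
  9 -> (1,1)
distinct pairs in image: 9 / 10 needed
  → (2,0) hit at k=4 and k=8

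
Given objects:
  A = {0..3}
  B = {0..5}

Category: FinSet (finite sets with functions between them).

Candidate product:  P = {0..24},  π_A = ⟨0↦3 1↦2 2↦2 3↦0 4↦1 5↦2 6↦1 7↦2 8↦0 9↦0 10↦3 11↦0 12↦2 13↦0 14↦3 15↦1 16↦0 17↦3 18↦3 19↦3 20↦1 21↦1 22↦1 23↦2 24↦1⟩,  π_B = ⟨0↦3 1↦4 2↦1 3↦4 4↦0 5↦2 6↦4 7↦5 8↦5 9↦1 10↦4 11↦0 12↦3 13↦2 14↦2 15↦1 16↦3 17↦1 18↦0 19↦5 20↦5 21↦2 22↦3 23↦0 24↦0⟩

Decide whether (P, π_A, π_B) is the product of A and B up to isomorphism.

|A|·|B| = 4·6 = 24;  |P| = 25
  → cardinalities differ; no bijection possible.

Answer: NOT A VALID PRODUCT — |P|=25 ≠ |A|·|B|=24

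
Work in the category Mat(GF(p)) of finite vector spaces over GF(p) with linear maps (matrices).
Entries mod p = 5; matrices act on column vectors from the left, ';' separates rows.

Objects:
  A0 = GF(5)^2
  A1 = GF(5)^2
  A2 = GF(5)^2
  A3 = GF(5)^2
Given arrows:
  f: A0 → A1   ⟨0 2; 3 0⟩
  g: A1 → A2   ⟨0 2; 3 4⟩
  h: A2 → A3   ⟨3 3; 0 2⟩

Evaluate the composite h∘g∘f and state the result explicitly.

  e0=[1,0] f→[0,3] g→[1,2] h→[4,4]
  e1=[0,1] f→[2,0] g→[0,1] h→[3,2]
composite: ⟨4 3; 4 2⟩

Answer: ⟨4 3; 4 2⟩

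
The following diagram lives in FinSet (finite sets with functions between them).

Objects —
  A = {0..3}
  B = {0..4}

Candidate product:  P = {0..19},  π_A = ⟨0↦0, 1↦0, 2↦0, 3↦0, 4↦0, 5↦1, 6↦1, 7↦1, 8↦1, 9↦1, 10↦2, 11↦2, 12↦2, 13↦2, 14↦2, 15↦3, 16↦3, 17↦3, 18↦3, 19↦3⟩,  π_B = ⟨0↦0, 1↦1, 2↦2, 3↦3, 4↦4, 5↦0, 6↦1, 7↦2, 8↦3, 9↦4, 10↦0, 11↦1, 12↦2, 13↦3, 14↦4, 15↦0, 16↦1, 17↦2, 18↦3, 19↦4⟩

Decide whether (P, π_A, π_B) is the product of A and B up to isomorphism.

Answer: VALID PRODUCT

Trace:
|A|·|B| = 4·5 = 20;  |P| = 20
Check the pairing map k ↦ (π_A(k), π_B(k)):
  0 ↦ (0,0)
  1 ↦ (0,1)
  2 ↦ (0,2)
  3 ↦ (0,3)
  4 ↦ (0,4)
  5 ↦ (1,0)
  6 ↦ (1,1)
  7 ↦ (1,2)
  8 ↦ (1,3)
  9 ↦ (1,4)
  10 ↦ (2,0)
  11 ↦ (2,1)
  12 ↦ (2,2)
  13 ↦ (2,3)
  14 ↦ (2,4)
  15 ↦ (3,0)
  16 ↦ (3,1)
  17 ↦ (3,2)
  18 ↦ (3,3)
  19 ↦ (3,4)
distinct pairs in image: 20 / 20 needed
  → bijection onto A×B; projections well-typed.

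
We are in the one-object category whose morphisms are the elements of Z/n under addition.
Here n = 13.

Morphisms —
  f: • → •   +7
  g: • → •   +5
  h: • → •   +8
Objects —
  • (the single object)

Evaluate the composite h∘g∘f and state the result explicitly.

Answer: +7

Trace:
  0 +7≡7 +5≡12 +8≡7  (mod 13)
⟦path⟧: +7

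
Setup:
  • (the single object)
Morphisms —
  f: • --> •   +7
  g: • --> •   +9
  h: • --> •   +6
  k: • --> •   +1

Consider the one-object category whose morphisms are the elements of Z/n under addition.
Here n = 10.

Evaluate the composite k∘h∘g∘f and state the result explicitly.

  0 +7≡7 +9≡6 +6≡2 +1≡3  (mod 10)
⟦path⟧: +3

Answer: +3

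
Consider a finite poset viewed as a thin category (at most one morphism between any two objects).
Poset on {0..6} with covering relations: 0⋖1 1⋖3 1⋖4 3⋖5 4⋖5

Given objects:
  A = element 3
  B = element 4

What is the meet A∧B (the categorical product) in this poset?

Answer: A∧B = 1

Trace:
Lower bounds of A=3 and B=4: {0,1}
  0 ≤ 1
  1 ≤ 1
glb = 1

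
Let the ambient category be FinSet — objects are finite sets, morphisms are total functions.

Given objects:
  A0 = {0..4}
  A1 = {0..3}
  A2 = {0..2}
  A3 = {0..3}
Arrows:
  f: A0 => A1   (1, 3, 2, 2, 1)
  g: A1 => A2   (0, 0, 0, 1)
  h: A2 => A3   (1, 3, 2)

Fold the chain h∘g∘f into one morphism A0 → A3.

Answer: (1, 3, 1, 1, 1)

Derivation:
  0 f=>1 g=>0 h=>1
  1 f=>3 g=>1 h=>3
  2 f=>2 g=>0 h=>1
  3 f=>2 g=>0 h=>1
  4 f=>1 g=>0 h=>1
⟦path⟧: (1, 3, 1, 1, 1)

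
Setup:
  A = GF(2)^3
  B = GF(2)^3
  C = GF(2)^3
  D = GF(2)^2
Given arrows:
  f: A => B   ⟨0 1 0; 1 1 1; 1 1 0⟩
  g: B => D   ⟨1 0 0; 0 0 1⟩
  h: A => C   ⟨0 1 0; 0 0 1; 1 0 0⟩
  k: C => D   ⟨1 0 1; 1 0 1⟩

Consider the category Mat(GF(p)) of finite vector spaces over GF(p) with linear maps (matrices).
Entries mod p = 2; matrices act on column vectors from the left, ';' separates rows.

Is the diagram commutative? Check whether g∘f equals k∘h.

Answer: DOES NOT COMMUTE

Work:
Along f;g (path 1):
  e0=(1,0,0) f=>(0,1,1) g=>(0,1)
  e1=(0,1,0) f=>(1,1,1) g=>(1,1)
  e2=(0,0,1) f=>(0,1,0) g=>(0,0)
  composite₁ = ⟨0 1 0; 1 1 0⟩
Along h;k (path 2):
  e0=(1,0,0) h=>(0,0,1) k=>(1,1)
  e1=(0,1,0) h=>(1,0,0) k=>(1,1)
  e2=(0,0,1) h=>(0,1,0) k=>(0,0)
  composite₂ = ⟨1 1 0; 1 1 0⟩
Equal? distinct morphisms ✗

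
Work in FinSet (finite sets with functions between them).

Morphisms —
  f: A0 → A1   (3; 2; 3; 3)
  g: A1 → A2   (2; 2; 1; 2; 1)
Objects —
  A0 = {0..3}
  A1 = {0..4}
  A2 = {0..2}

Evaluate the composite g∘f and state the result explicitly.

Answer: (2; 1; 2; 2)

Derivation:
  0 f→3 g→2
  1 f→2 g→1
  2 f→3 g→2
  3 f→3 g→2
⟦path⟧: (2; 1; 2; 2)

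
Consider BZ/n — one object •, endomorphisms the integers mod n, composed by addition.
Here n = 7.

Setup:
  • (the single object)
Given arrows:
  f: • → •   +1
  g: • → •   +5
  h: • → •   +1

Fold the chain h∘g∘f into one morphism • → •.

  0 +1≡1 +5≡6 +1≡0  (mod 7)
composite: +0

Answer: +0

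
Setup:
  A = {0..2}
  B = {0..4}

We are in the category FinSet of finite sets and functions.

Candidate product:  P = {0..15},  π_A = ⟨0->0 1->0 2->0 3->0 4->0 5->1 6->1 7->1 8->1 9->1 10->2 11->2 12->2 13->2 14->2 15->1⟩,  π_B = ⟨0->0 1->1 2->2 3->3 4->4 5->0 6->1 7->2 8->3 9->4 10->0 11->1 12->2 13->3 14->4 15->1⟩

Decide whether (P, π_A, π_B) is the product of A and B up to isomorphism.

|A|·|B| = 3·5 = 15;  |P| = 16
  → cardinalities differ; no bijection possible.

Answer: NOT A VALID PRODUCT — |P|=16 ≠ |A|·|B|=15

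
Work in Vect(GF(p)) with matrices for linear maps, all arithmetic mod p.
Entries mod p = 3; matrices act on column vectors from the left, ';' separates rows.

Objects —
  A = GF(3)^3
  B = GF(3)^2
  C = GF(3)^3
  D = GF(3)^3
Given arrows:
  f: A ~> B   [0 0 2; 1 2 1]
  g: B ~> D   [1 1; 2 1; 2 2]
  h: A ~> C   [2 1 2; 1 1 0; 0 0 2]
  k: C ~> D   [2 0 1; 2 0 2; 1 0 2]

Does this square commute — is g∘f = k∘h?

Answer: COMMUTES

Derivation:
Path 1 = f;g:
  e0=⟨1,0,0⟩ f~>⟨0,1⟩ g~>⟨1,1,2⟩
  e1=⟨0,1,0⟩ f~>⟨0,2⟩ g~>⟨2,2,1⟩
  e2=⟨0,0,1⟩ f~>⟨2,1⟩ g~>⟨0,2,0⟩
  composite₁ = [1 2 0; 1 2 2; 2 1 0]
Path 2 = h;k:
  e0=⟨1,0,0⟩ h~>⟨2,1,0⟩ k~>⟨1,1,2⟩
  e1=⟨0,1,0⟩ h~>⟨1,1,0⟩ k~>⟨2,2,1⟩
  e2=⟨0,0,1⟩ h~>⟨2,0,2⟩ k~>⟨0,2,0⟩
  composite₂ = [1 2 0; 1 2 2; 2 1 0]
Equal? YES — commutes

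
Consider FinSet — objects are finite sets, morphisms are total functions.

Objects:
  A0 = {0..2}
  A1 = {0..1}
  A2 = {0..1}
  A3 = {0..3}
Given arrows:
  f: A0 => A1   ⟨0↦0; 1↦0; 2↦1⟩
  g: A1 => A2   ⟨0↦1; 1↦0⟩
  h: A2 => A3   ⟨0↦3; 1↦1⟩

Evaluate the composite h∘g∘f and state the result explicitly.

Answer: ⟨0↦1; 1↦1; 2↦3⟩

Work:
  0 f=>0 g=>1 h=>1
  1 f=>0 g=>1 h=>1
  2 f=>1 g=>0 h=>3
composite: ⟨0↦1; 1↦1; 2↦3⟩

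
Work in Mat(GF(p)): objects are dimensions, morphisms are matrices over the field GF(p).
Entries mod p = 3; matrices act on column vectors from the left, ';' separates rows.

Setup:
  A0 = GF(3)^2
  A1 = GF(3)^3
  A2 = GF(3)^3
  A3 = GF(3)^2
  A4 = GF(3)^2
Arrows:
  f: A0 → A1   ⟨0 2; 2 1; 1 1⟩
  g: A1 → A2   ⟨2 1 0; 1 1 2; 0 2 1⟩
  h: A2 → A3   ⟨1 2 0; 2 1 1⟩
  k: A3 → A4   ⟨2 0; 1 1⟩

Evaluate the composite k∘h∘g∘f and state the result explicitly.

Answer: ⟨2 0; 2 0⟩

Trace:
  e0=(1,0) f→(0,2,1) g→(2,1,2) h→(1,1) k→(2,2)
  e1=(0,1) f→(2,1,1) g→(2,2,0) h→(0,0) k→(0,0)
result: ⟨2 0; 2 0⟩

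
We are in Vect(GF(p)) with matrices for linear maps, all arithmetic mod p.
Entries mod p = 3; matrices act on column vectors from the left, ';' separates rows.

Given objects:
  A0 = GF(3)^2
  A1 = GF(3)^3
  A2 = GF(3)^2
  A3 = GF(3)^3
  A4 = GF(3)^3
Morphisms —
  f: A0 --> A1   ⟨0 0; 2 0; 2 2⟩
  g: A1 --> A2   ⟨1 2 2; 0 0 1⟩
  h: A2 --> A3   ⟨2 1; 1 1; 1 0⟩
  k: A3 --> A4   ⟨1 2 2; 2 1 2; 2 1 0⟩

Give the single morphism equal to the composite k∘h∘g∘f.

  e0=⟨1,0⟩ f-->⟨0,2,2⟩ g-->⟨2,2⟩ h-->⟨0,1,2⟩ k-->⟨0,2,1⟩
  e1=⟨0,1⟩ f-->⟨0,0,2⟩ g-->⟨1,2⟩ h-->⟨1,0,1⟩ k-->⟨0,1,2⟩
⟦path⟧: ⟨0 0; 2 1; 1 2⟩

Answer: ⟨0 0; 2 1; 1 2⟩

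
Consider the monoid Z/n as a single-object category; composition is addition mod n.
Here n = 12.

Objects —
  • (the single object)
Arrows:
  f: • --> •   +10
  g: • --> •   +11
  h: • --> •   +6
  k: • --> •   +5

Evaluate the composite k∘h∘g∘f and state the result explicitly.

  0 +10≡10 +11≡9 +6≡3 +5≡8  (mod 12)
result: +8

Answer: +8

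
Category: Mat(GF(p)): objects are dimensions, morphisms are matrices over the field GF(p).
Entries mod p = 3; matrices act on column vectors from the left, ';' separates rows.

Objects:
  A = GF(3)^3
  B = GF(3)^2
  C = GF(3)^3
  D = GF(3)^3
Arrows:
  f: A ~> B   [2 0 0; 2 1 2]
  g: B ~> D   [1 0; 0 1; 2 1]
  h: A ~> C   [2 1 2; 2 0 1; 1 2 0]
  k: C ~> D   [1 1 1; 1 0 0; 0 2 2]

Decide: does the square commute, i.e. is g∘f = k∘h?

Along f;g (path 1):
  e0=⟨1,0,0⟩ f~>⟨2,2⟩ g~>⟨2,2,0⟩
  e1=⟨0,1,0⟩ f~>⟨0,1⟩ g~>⟨0,1,1⟩
  e2=⟨0,0,1⟩ f~>⟨0,2⟩ g~>⟨0,2,2⟩
  ⟦path⟧₁ = [2 0 0; 2 1 2; 0 1 2]
Along h;k (path 2):
  e0=⟨1,0,0⟩ h~>⟨2,2,1⟩ k~>⟨2,2,0⟩
  e1=⟨0,1,0⟩ h~>⟨1,0,2⟩ k~>⟨0,1,1⟩
  e2=⟨0,0,1⟩ h~>⟨2,1,0⟩ k~>⟨0,2,2⟩
  ⟦path⟧₂ = [2 0 0; 2 1 2; 0 1 2]
Equal? same morphism ✓

Answer: COMMUTES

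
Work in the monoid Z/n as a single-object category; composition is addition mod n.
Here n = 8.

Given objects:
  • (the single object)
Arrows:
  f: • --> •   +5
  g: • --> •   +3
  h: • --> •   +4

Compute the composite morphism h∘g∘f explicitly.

  0 +5≡5 +3≡0 +4≡4  (mod 8)
⟦path⟧: +4

Answer: +4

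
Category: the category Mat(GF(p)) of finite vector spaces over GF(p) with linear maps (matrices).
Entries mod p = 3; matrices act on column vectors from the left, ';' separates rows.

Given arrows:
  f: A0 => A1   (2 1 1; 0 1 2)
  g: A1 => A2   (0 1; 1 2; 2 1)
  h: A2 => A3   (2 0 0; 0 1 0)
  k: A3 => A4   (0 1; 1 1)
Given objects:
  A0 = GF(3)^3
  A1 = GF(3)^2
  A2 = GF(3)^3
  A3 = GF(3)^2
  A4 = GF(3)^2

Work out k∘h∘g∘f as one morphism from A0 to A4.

Answer: (2 0 2; 2 2 0)

Derivation:
  e0=[1,0,0] f=>[2,0] g=>[0,2,1] h=>[0,2] k=>[2,2]
  e1=[0,1,0] f=>[1,1] g=>[1,0,0] h=>[2,0] k=>[0,2]
  e2=[0,0,1] f=>[1,2] g=>[2,2,1] h=>[1,2] k=>[2,0]
result: (2 0 2; 2 2 0)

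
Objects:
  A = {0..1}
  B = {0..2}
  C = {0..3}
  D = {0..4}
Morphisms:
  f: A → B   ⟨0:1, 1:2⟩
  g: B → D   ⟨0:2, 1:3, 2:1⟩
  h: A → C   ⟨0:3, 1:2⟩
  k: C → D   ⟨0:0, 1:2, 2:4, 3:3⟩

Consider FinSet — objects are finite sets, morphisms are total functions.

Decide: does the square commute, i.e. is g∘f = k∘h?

Answer: DOES NOT COMMUTE

Work:
1) trace f;g:
  0 f→1 g→3
  1 f→2 g→1
  result₁ = ⟨0:3, 1:1⟩
2) trace h;k:
  0 h→3 k→3
  1 h→2 k→4
  result₂ = ⟨0:3, 1:4⟩
Equal? NO — does not commute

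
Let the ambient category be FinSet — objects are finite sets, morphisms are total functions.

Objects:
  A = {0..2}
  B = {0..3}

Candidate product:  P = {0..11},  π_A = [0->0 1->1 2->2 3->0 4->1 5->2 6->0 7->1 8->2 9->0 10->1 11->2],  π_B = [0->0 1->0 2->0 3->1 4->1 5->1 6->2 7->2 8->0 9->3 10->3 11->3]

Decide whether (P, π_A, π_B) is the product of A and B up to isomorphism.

|A|·|B| = 3·4 = 12;  |P| = 12
Check the pairing map k ↦ (π_A(k), π_B(k)):
  0 -> (0,0)
  1 -> (1,0)
  2 -> (2,0)
  3 -> (0,1)
  4 -> (1,1)
  5 -> (2,1)
  6 -> (0,2)
  7 -> (1,2)
  8 -> (2,0)  ✗ repeats pair of k=2
  9 -> (0,3)
  10 -> (1,3)
  11 -> (2,3)
distinct pairs in image: 11 / 12 needed
  → (2,0) hit at k=2 and k=8

Answer: NOT A VALID PRODUCT — duplicate pair at indices 2,8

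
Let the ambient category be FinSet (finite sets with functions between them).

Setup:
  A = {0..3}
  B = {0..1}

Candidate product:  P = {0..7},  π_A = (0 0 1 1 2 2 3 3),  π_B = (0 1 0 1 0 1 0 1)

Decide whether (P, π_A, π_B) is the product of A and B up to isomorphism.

Answer: VALID PRODUCT

Work:
|A|·|B| = 4·2 = 8;  |P| = 8
Check the pairing map k ↦ (π_A(k), π_B(k)):
  0 : (0,0)
  1 : (0,1)
  2 : (1,0)
  3 : (1,1)
  4 : (2,0)
  5 : (2,1)
  6 : (3,0)
  7 : (3,1)
distinct pairs in image: 8 / 8 needed
  → bijection onto A×B; projections well-typed.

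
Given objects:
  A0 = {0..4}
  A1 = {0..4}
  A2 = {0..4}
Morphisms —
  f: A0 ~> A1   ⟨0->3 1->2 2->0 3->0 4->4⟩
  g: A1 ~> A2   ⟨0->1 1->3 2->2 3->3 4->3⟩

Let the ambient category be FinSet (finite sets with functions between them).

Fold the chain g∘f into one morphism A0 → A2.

Answer: ⟨0->3 1->2 2->1 3->1 4->3⟩

Derivation:
  0 f~>3 g~>3
  1 f~>2 g~>2
  2 f~>0 g~>1
  3 f~>0 g~>1
  4 f~>4 g~>3
composite: ⟨0->3 1->2 2->1 3->1 4->3⟩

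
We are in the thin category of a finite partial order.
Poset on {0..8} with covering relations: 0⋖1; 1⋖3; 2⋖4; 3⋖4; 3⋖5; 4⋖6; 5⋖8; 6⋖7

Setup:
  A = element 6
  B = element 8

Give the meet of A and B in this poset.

{x : x⊑A ∧ x⊑B} = {0,1,3}  (A=6, B=8)
  0 ⊑ 3
  1 ⊑ 3
  3 ⊑ 3
glb = 3

Answer: A∧B = 3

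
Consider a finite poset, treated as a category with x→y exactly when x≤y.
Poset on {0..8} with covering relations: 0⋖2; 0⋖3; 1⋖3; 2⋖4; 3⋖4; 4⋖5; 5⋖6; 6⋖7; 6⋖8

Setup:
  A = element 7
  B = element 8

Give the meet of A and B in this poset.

Lower bounds of A=7 and B=8: {0,1,2,3,4,5,6}
  0 ⊑ 6
  1 ⊑ 6
  2 ⊑ 6
  3 ⊑ 6
  4 ⊑ 6
  5 ⊑ 6
  6 ⊑ 6
glb = 6

Answer: A∧B = 6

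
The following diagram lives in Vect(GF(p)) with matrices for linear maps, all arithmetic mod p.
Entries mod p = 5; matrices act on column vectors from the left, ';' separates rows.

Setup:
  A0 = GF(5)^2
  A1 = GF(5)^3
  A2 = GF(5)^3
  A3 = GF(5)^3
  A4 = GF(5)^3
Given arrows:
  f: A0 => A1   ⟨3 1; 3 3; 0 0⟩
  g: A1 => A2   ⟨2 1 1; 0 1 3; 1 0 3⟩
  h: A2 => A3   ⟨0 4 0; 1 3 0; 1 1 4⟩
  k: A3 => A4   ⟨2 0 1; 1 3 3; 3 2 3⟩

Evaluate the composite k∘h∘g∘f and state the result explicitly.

  e0=(1,0) f=>(3,3,0) g=>(4,3,3) h=>(2,3,4) k=>(3,3,4)
  e1=(0,1) f=>(1,3,0) g=>(0,3,1) h=>(2,4,2) k=>(1,0,0)
result: ⟨3 1; 3 0; 4 0⟩

Answer: ⟨3 1; 3 0; 4 0⟩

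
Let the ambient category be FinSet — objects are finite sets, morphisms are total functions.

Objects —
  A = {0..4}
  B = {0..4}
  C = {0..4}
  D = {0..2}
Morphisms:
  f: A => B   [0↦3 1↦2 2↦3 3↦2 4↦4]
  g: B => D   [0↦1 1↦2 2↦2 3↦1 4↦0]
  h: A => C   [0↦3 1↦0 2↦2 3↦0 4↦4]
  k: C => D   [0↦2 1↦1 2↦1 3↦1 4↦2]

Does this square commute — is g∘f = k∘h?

Along f;g (path 1):
  0 f=>3 g=>1
  1 f=>2 g=>2
  2 f=>3 g=>1
  3 f=>2 g=>2
  4 f=>4 g=>0
  ⟦path⟧₁ = [0↦1 1↦2 2↦1 3↦2 4↦0]
Along h;k (path 2):
  0 h=>3 k=>1
  1 h=>0 k=>2
  2 h=>2 k=>1
  3 h=>0 k=>2
  4 h=>4 k=>2
  ⟦path⟧₂ = [0↦1 1↦2 2↦1 3↦2 4↦2]
Equal? NO — does not commute

Answer: DOES NOT COMMUTE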